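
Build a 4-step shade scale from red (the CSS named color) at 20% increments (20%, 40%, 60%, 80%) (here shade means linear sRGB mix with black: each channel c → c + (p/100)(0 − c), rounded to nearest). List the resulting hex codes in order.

CSS red is rgb(255, 0, 0).
20%: (255 − 51 = 204→204, 0→0, 0→0) → #cc0000
40%: (255 − 102 = 153→153, 0→0, 0→0) → #990000
60%: (255 − 153 = 102→102, 0→0, 0→0) → #660000
80%: (255 − 204 = 51→51, 0→0, 0→0) → #330000

#cc0000, #990000, #660000, #330000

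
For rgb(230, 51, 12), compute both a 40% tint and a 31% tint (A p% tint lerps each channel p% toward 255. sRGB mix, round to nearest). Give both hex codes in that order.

#F0856D, #EE7257

40% tint:
  R: 230 + 10 = 240 → 240
  G: 51 + 0.4×(255−51) = 51 + 81.6 = 132.6 → 133
  B: 12 + 0.4×(255−12) = 12 + 97.2 = 109.2 → 109
  → #F0856D
31% tint:
  R: 230 + 0.31×(255−230) = 230 + 7.75 = 237.75 → 238
  G: 51 + 63.24 = 114.24 → 114
  B: 12 + 0.31×(255−12) = 12 + 75.33 = 87.33 → 87
  → #EE7257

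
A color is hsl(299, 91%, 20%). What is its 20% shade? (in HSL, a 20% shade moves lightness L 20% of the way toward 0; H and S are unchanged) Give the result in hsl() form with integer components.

hsl(299, 91%, 16%)

L moves 20% from 20 toward 0: 20 − 4 = 16 → 16.
H and S are unchanged.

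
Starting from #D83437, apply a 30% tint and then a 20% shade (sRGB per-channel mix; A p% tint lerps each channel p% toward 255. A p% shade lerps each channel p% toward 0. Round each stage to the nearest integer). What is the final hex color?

#D83437 is rgb(216, 52, 55).
A 30% tint moves each channel 30% toward 255:
  R: 216 + 11.7 = 227.7 → 228
  G: 52 + 0.3×(255−52) = 52 + 60.9 = 112.9 → 113
  B: 55 + 60 = 115 → 115
After the tint: rgb(228, 113, 115) = #E47173.
A 20% shade moves each channel 20% toward 0:
  R: 228 − 45.6 = 182.4 → 182
  G: 113 − 22.6 = 90.4 → 90
  B: 115 − 23 = 92 → 92
rgb(182, 90, 92) = #B65A5C.

#B65A5C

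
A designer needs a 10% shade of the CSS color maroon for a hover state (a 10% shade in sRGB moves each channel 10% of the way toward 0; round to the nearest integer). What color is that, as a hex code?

#730000

CSS maroon is rgb(128, 0, 0).
A 10% shade moves each channel 10% toward 0:
  R: 128 + 0.1×(0−128) = 128 − 12.8 = 115.2 → 115
  G: 0 + 0.1×(0−0) = 0 + 0 = 0 → 0
  B: 0 + 0 = 0 → 0
rgb(115, 0, 0) = #730000.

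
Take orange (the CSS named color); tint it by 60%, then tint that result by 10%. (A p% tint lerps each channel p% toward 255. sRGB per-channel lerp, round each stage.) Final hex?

#ffdfa3

CSS orange is rgb(255, 165, 0).
Lerp each channel 60% toward 255:
  R: 255 + 0 = 255 → 255
  G: 165 + 54 = 219 → 219
  B: 0 + 0.6×(255−0) = 0 + 153 = 153 → 153
After the tint: rgb(255, 219, 153) = #ffdb99.
Per channel, c → c + 0.1(255 − c):
  R: 255 + 0 = 255 → 255
  G: 219 + 0.1×(255−219) = 219 + 3.6 = 222.6 → 223
  B: 153 + 10.2 = 163.2 → 163
rgb(255, 223, 163) = #ffdfa3.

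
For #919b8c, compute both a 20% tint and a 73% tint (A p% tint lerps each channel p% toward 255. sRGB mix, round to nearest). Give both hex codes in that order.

#a7afa3, #e1e4e0

#919b8c is rgb(145, 155, 140).
20% tint:
  R: 145 + 22 = 167 → 167
  G: 155 + 0.2×(255−155) = 155 + 20 = 175 → 175
  B: 140 + 23 = 163 → 163
  → #a7afa3
73% tint:
  R: 145 + 0.73×(255−145) = 145 + 80.3 = 225.3 → 225
  G: 155 + 73 = 228 → 228
  B: 140 + 83.95 = 223.95 → 224
  → #e1e4e0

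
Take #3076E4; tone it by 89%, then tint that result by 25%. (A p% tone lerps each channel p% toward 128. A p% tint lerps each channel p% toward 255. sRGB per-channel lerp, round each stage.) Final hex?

#999FA8

#3076E4 is rgb(48, 118, 228).
An 89% tone moves each channel 89% toward 128:
  R: 48 + 0.89×(128−48) = 48 + 71.2 = 119.2 → 119
  G: 118 + 0.89×(128−118) = 118 + 8.9 = 126.9 → 127
  B: 228 + 0.89×(128−228) = 228 − 89 = 139 → 139
After the tone: rgb(119, 127, 139) = #777F8B.
A 25% tint moves each channel 25% toward 255:
  R: 119 + 34 = 153 → 153
  G: 127 + 0.25×(255−127) = 127 + 32 = 159 → 159
  B: 139 + 29 = 168 → 168
rgb(153, 159, 168) = #999FA8.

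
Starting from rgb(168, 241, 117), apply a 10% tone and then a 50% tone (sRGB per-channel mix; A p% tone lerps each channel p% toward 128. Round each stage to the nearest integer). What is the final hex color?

Per channel, c → c + 0.1(128 − c):
  R: 168 + 0.1×(128−168) = 168 − 4 = 164 → 164
  G: 241 − 11.3 = 229.7 → 230
  B: 117 + 0.1×(128−117) = 117 + 1.1 = 118.1 → 118
After the tone: rgb(164, 230, 118) = #A4E676.
Per channel, c → c + 0.5(128 − c):
  R: 164 + 0.5×(128−164) = 164 − 18 = 146 → 146
  G: 230 + 0.5×(128−230) = 230 − 51 = 179 → 179
  B: 118 + 5 = 123 → 123
rgb(146, 179, 123) = #92B37B.

#92B37B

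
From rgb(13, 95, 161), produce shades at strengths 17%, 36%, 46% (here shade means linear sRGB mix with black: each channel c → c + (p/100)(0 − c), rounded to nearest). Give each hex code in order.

17%: (13 − 2.21 = 10.79→11, 95 − 16.15 = 78.85→79, 161 − 27.37 = 133.63→134) → #0B4F86
36%: (13 − 4.68 = 8.32→8, 95 − 34.2 = 60.8→61, 161 − 57.96 = 103.04→103) → #083D67
46%: (13 − 5.98 = 7.02→7, 95 − 43.7 = 51.3→51, 161 − 74.06 = 86.94→87) → #073357

#0B4F86, #083D67, #073357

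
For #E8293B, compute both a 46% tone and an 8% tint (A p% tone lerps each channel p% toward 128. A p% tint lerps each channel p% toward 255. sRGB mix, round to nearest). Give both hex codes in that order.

#E8293B is rgb(232, 41, 59).
46% tone:
  R: 232 − 47.84 = 184.16 → 184
  G: 41 + 40.02 = 81.02 → 81
  B: 59 + 31.74 = 90.74 → 91
  → #B8515B
8% tint:
  R: 232 + 1.84 = 233.84 → 234
  G: 41 + 0.08×(255−41) = 41 + 17.12 = 58.12 → 58
  B: 59 + 15.68 = 74.68 → 75
  → #EA3A4B

#B8515B, #EA3A4B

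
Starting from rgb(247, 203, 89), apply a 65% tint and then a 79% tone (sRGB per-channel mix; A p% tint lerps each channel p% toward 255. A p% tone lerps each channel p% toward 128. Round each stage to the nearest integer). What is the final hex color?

#9A978E

Per channel, c → c + 0.65(255 − c):
  R: 247 + 0.65×(255−247) = 247 + 5.2 = 252.2 → 252
  G: 203 + 0.65×(255−203) = 203 + 33.8 = 236.8 → 237
  B: 89 + 0.65×(255−89) = 89 + 107.9 = 196.9 → 197
After the tint: rgb(252, 237, 197) = #FCEDC5.
Per channel, c → c + 0.79(128 − c):
  R: 252 + 0.79×(128−252) = 252 − 97.96 = 154.04 → 154
  G: 237 + 0.79×(128−237) = 237 − 86.11 = 150.89 → 151
  B: 197 − 54.51 = 142.49 → 142
rgb(154, 151, 142) = #9A978E.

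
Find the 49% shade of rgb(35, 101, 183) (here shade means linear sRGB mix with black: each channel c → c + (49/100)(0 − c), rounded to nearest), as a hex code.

Per channel, c → c + 0.49(0 − c):
  R: 35 + 0.49×(0−35) = 35 − 17.15 = 17.85 → 18
  G: 101 − 49.49 = 51.51 → 52
  B: 183 − 89.67 = 93.33 → 93
rgb(18, 52, 93) = #12345D.

#12345D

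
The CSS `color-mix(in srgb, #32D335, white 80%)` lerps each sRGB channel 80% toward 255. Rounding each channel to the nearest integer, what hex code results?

#32D335 is rgb(50, 211, 53).
Per channel, c → c + 0.8(255 − c):
  R: 50 + 0.8×(255−50) = 50 + 164 = 214 → 214
  G: 211 + 35.2 = 246.2 → 246
  B: 53 + 0.8×(255−53) = 53 + 161.6 = 214.6 → 215
rgb(214, 246, 215) = #D6F6D7.

#D6F6D7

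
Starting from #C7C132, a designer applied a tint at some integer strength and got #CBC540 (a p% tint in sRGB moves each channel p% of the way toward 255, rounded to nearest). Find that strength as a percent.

#C7C132 is rgb(199, 193, 50); #CBC540 is rgb(203, 197, 64).
On the B channel (widest range): 64 ≈ 50 + (p/100)(255 − 50), so p ≈ 100×(64 − 50)/(255 − 50) = 1400/205 = 6.83.
p = 7 reproduces all three channels after rounding.

7%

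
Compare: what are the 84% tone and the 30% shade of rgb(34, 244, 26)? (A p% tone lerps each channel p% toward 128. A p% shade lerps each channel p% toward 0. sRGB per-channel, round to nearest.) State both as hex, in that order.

84% tone:
  R: 34 + 78.96 = 112.96 → 113
  G: 244 − 97.44 = 146.56 → 147
  B: 26 + 0.84×(128−26) = 26 + 85.68 = 111.68 → 112
  → #719370
30% shade:
  R: 34 + 0.3×(0−34) = 34 − 10.2 = 23.8 → 24
  G: 244 + 0.3×(0−244) = 244 − 73.2 = 170.8 → 171
  B: 26 − 7.8 = 18.2 → 18
  → #18AB12

#719370, #18AB12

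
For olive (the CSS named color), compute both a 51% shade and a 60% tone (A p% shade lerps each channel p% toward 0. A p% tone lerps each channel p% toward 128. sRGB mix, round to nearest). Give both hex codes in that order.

#3F3F00, #80804D

CSS olive is rgb(128, 128, 0).
51% shade:
  R: 128 − 65.28 = 62.72 → 63
  G: 128 − 65.28 = 62.72 → 63
  B: 0 + 0 = 0 → 0
  → #3F3F00
60% tone:
  R: 128 + 0.6×(128−128) = 128 + 0 = 128 → 128
  G: 128 + 0.6×(128−128) = 128 + 0 = 128 → 128
  B: 0 + 76.8 = 76.8 → 77
  → #80804D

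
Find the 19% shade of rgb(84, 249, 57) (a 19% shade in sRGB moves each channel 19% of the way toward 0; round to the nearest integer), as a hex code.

A 19% shade moves each channel 19% toward 0:
  R: 84 + 0.19×(0−84) = 84 − 15.96 = 68.04 → 68
  G: 249 + 0.19×(0−249) = 249 − 47.31 = 201.69 → 202
  B: 57 − 10.83 = 46.17 → 46
rgb(68, 202, 46) = #44ca2e.

#44ca2e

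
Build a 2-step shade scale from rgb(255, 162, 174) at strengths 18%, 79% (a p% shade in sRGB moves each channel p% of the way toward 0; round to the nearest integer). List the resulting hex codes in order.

#d1858f, #362225

18%: (255 − 45.9 = 209.1→209, 162 − 29.16 = 132.84→133, 174 − 31.32 = 142.68→143) → #d1858f
79%: (255 − 201.45 = 53.55→54, 162 − 127.98 = 34.02→34, 174 − 137.46 = 36.54→37) → #362225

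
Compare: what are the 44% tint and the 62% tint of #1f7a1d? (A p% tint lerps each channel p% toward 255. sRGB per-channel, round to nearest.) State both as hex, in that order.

#82b580, #aacca9

#1f7a1d is rgb(31, 122, 29).
44% tint:
  R: 31 + 98.56 = 129.56 → 130
  G: 122 + 0.44×(255−122) = 122 + 58.52 = 180.52 → 181
  B: 29 + 0.44×(255−29) = 29 + 99.44 = 128.44 → 128
  → #82b580
62% tint:
  R: 31 + 0.62×(255−31) = 31 + 138.88 = 169.88 → 170
  G: 122 + 0.62×(255−122) = 122 + 82.46 = 204.46 → 204
  B: 29 + 140.12 = 169.12 → 169
  → #aacca9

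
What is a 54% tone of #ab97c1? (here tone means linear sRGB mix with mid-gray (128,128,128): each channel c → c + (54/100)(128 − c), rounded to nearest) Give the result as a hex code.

#948b9e

#ab97c1 is rgb(171, 151, 193).
A 54% tone moves each channel 54% toward 128:
  R: 171 + 0.54×(128−171) = 171 − 23.22 = 147.78 → 148
  G: 151 + 0.54×(128−151) = 151 − 12.42 = 138.58 → 139
  B: 193 − 35.1 = 157.9 → 158
rgb(148, 139, 158) = #948b9e.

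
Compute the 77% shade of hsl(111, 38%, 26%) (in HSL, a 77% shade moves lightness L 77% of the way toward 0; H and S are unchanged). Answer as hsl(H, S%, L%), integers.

L moves 77% from 26 toward 0: 26 − 20.02 = 5.98 → 6.
H and S are unchanged.

hsl(111, 38%, 6%)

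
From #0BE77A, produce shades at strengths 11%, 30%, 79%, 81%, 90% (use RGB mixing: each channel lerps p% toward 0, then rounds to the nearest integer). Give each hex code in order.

#0BE77A is rgb(11, 231, 122).
11%: (11 − 1.21 = 9.79→10, 231 − 25.41 = 205.59→206, 122 − 13.42 = 108.58→109) → #0ACE6D
30%: (11 − 3.3 = 7.7→8, 231 − 69.3 = 161.7→162, 122 − 36.6 = 85.4→85) → #08A255
79%: (11 − 8.69 = 2.31→2, 231 − 182.49 = 48.51→49, 122 − 96.38 = 25.62→26) → #02311A
81%: (11 − 8.91 = 2.09→2, 231 − 187.11 = 43.89→44, 122 − 98.82 = 23.18→23) → #022C17
90%: (11 − 9.9 = 1.1→1, 231 − 207.9 = 23.1→23, 122 − 109.8 = 12.2→12) → #01170C

#0ACE6D, #08A255, #02311A, #022C17, #01170C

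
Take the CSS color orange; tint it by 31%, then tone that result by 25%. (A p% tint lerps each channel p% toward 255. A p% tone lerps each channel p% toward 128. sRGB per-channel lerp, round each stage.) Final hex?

#DFB15B

CSS orange is rgb(255, 165, 0).
Lerp each channel 31% toward 255:
  R: 255 + 0.31×(255−255) = 255 + 0 = 255 → 255
  G: 165 + 0.31×(255−165) = 165 + 27.9 = 192.9 → 193
  B: 0 + 0.31×(255−0) = 0 + 79.05 = 79.05 → 79
After the tint: rgb(255, 193, 79) = #FFC14F.
A 25% tone moves each channel 25% toward 128:
  R: 255 − 31.75 = 223.25 → 223
  G: 193 − 16.25 = 176.75 → 177
  B: 79 + 0.25×(128−79) = 79 + 12.25 = 91.25 → 91
rgb(223, 177, 91) = #DFB15B.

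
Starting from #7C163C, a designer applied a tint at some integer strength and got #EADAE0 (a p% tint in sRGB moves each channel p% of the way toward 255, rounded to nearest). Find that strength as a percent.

#7C163C is rgb(124, 22, 60); #EADAE0 is rgb(234, 218, 224).
On the G channel (widest range): 218 ≈ 22 + (p/100)(255 − 22), so p ≈ 100×(218 − 22)/(255 − 22) = 19600/233 = 84.12.
p = 84 reproduces all three channels after rounding.

84%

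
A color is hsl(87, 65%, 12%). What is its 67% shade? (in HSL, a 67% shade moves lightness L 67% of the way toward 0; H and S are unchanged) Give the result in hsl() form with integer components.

hsl(87, 65%, 4%)

L moves 67% from 12 toward 0: 12 − 8.04 = 3.96 → 4.
H and S are unchanged.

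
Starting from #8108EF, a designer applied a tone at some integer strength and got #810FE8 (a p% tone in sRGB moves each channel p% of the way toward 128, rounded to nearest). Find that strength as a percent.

#8108EF is rgb(129, 8, 239); #810FE8 is rgb(129, 15, 232).
On the G channel (widest range): 15 ≈ 8 + (p/100)(128 − 8), so p ≈ 100×(15 − 8)/(128 − 8) = 700/120 = 5.83.
p = 6 reproduces all three channels after rounding.

6%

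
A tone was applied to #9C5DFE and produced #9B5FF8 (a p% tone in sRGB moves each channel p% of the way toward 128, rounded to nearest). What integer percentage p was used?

#9C5DFE is rgb(156, 93, 254); #9B5FF8 is rgb(155, 95, 248).
On the B channel (widest range): 248 ≈ 254 + (p/100)(128 − 254), so p ≈ 100×(248 − 254)/(128 − 254) = -600/-126 = 4.76.
p = 5 reproduces all three channels after rounding.

5%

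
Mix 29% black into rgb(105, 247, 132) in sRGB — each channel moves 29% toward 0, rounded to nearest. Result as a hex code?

#4BAF5E

Per channel, c → c + 0.29(0 − c):
  R: 105 + 0.29×(0−105) = 105 − 30.45 = 74.55 → 75
  G: 247 + 0.29×(0−247) = 247 − 71.63 = 175.37 → 175
  B: 132 + 0.29×(0−132) = 132 − 38.28 = 93.72 → 94
rgb(75, 175, 94) = #4BAF5E.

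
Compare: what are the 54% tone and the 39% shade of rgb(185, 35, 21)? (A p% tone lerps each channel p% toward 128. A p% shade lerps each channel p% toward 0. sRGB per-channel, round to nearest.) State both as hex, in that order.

54% tone:
  R: 185 + 0.54×(128−185) = 185 − 30.78 = 154.22 → 154
  G: 35 + 50.22 = 85.22 → 85
  B: 21 + 0.54×(128−21) = 21 + 57.78 = 78.78 → 79
  → #9A554F
39% shade:
  R: 185 + 0.39×(0−185) = 185 − 72.15 = 112.85 → 113
  G: 35 + 0.39×(0−35) = 35 − 13.65 = 21.35 → 21
  B: 21 − 8.19 = 12.81 → 13
  → #71150D

#9A554F, #71150D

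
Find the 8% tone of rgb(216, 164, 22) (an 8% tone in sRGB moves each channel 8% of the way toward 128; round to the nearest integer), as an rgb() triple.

Per channel, c → c + 0.08(128 − c):
  R: 216 + 0.08×(128−216) = 216 − 7.04 = 208.96 → 209
  G: 164 − 2.88 = 161.12 → 161
  B: 22 + 8.48 = 30.48 → 30

rgb(209, 161, 30)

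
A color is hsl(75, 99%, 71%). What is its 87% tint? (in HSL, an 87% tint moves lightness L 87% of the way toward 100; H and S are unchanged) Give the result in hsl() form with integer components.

hsl(75, 99%, 96%)

L moves 87% from 71 toward 100: 71 + 25.23 = 96.23 → 96.
H and S are unchanged.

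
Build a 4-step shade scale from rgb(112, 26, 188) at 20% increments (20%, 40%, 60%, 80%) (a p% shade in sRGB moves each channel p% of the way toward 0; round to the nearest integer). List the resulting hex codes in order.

20%: (112 − 22.4 = 89.6→90, 26 − 5.2 = 20.8→21, 188 − 37.6 = 150.4→150) → #5A1596
40%: (112 − 44.8 = 67.2→67, 26 − 10.4 = 15.6→16, 188 − 75.2 = 112.8→113) → #431071
60%: (112 − 67.2 = 44.8→45, 26 − 15.6 = 10.4→10, 188 − 112.8 = 75.2→75) → #2D0A4B
80%: (112 − 89.6 = 22.4→22, 26 − 20.8 = 5.2→5, 188 − 150.4 = 37.6→38) → #160526

#5A1596, #431071, #2D0A4B, #160526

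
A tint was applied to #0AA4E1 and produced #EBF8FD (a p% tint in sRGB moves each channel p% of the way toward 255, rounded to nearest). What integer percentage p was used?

#0AA4E1 is rgb(10, 164, 225); #EBF8FD is rgb(235, 248, 253).
On the R channel (widest range): 235 ≈ 10 + (p/100)(255 − 10), so p ≈ 100×(235 − 10)/(255 − 10) = 22500/245 = 91.84.
p = 92 reproduces all three channels after rounding.

92%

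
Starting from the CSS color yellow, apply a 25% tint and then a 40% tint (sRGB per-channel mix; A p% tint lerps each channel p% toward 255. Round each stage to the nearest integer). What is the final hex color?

#FFFF8C

CSS yellow is rgb(255, 255, 0).
A 25% tint moves each channel 25% toward 255:
  R: 255 + 0.25×(255−255) = 255 + 0 = 255 → 255
  G: 255 + 0.25×(255−255) = 255 + 0 = 255 → 255
  B: 0 + 0.25×(255−0) = 0 + 63.75 = 63.75 → 64
After the tint: rgb(255, 255, 64) = #FFFF40.
Per channel, c → c + 0.4(255 − c):
  R: 255 + 0 = 255 → 255
  G: 255 + 0 = 255 → 255
  B: 64 + 0.4×(255−64) = 64 + 76.4 = 140.4 → 140
rgb(255, 255, 140) = #FFFF8C.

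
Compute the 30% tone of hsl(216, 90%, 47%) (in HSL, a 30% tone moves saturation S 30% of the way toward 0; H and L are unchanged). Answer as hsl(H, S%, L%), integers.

S moves 30% from 90 toward 0: 90 − 27 = 63 → 63.
H and L are unchanged.

hsl(216, 63%, 47%)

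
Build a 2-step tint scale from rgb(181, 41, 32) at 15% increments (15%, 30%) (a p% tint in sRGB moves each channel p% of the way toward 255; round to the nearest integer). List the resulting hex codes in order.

15%: (181 + 11.1 = 192.1→192, 41 + 32.1 = 73.1→73, 32 + 33.45 = 65.45→65) → #C04941
30%: (181 + 22.2 = 203.2→203, 41 + 64.2 = 105.2→105, 32 + 66.9 = 98.9→99) → #CB6963

#C04941, #CB6963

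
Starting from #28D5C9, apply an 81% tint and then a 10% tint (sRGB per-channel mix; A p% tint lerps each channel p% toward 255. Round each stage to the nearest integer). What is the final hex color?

#DAF8F6

#28D5C9 is rgb(40, 213, 201).
Per channel, c → c + 0.81(255 − c):
  R: 40 + 174.15 = 214.15 → 214
  G: 213 + 0.81×(255−213) = 213 + 34.02 = 247.02 → 247
  B: 201 + 0.81×(255−201) = 201 + 43.74 = 244.74 → 245
After the tint: rgb(214, 247, 245) = #D6F7F5.
A 10% tint moves each channel 10% toward 255:
  R: 214 + 4.1 = 218.1 → 218
  G: 247 + 0.1×(255−247) = 247 + 0.8 = 247.8 → 248
  B: 245 + 0.1×(255−245) = 245 + 1 = 246 → 246
rgb(218, 248, 246) = #DAF8F6.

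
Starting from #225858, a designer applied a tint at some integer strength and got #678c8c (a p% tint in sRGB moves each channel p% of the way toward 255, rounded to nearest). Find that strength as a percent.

31%

#225858 is rgb(34, 88, 88); #678c8c is rgb(103, 140, 140).
On the R channel (widest range): 103 ≈ 34 + (p/100)(255 − 34), so p ≈ 100×(103 − 34)/(255 − 34) = 6900/221 = 31.22.
p = 31 reproduces all three channels after rounding.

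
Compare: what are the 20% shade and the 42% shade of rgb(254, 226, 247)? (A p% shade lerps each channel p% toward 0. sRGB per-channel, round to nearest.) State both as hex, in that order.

#cbb5c6, #93838f

20% shade:
  R: 254 + 0.2×(0−254) = 254 − 50.8 = 203.2 → 203
  G: 226 − 45.2 = 180.8 → 181
  B: 247 + 0.2×(0−247) = 247 − 49.4 = 197.6 → 198
  → #cbb5c6
42% shade:
  R: 254 + 0.42×(0−254) = 254 − 106.68 = 147.32 → 147
  G: 226 − 94.92 = 131.08 → 131
  B: 247 − 103.74 = 143.26 → 143
  → #93838f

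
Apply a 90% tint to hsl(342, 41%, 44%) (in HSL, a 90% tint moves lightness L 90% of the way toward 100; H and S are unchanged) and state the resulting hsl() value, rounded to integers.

L moves 90% from 44 toward 100: 44 + 50.4 = 94.4 → 94.
H and S are unchanged.

hsl(342, 41%, 94%)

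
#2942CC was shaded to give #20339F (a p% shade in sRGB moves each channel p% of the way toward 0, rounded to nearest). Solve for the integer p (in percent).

22%

#2942CC is rgb(41, 66, 204); #20339F is rgb(32, 51, 159).
On the B channel (widest range): 159 ≈ 204 + (p/100)(0 − 204), so p ≈ 100×(159 − 204)/(0 − 204) = -4500/-204 = 22.06.
p = 22 reproduces all three channels after rounding.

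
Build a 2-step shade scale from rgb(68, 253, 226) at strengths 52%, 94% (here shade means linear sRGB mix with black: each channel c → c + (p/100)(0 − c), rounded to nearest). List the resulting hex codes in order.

52%: (68 − 35.36 = 32.64→33, 253 − 131.56 = 121.44→121, 226 − 117.52 = 108.48→108) → #21796C
94%: (68 − 63.92 = 4.08→4, 253 − 237.82 = 15.18→15, 226 − 212.44 = 13.56→14) → #040F0E

#21796C, #040F0E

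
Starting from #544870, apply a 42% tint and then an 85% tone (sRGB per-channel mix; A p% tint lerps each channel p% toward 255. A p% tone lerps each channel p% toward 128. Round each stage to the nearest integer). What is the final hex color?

#848387

#544870 is rgb(84, 72, 112).
Per channel, c → c + 0.42(255 − c):
  R: 84 + 0.42×(255−84) = 84 + 71.82 = 155.82 → 156
  G: 72 + 76.86 = 148.86 → 149
  B: 112 + 0.42×(255−112) = 112 + 60.06 = 172.06 → 172
After the tint: rgb(156, 149, 172) = #9c95ac.
An 85% tone moves each channel 85% toward 128:
  R: 156 + 0.85×(128−156) = 156 − 23.8 = 132.2 → 132
  G: 149 + 0.85×(128−149) = 149 − 17.85 = 131.15 → 131
  B: 172 + 0.85×(128−172) = 172 − 37.4 = 134.6 → 135
rgb(132, 131, 135) = #848387.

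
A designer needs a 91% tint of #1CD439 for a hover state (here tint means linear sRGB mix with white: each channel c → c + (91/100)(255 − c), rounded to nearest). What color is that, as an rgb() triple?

rgb(235, 251, 237)

#1CD439 is rgb(28, 212, 57).
A 91% tint moves each channel 91% toward 255:
  R: 28 + 206.57 = 234.57 → 235
  G: 212 + 0.91×(255−212) = 212 + 39.13 = 251.13 → 251
  B: 57 + 0.91×(255−57) = 57 + 180.18 = 237.18 → 237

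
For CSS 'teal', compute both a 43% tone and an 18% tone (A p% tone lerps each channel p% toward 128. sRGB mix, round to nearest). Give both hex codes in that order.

#378080, #178080

CSS teal is rgb(0, 128, 128).
43% tone:
  R: 0 + 55.04 = 55.04 → 55
  G: 128 + 0 = 128 → 128
  B: 128 + 0 = 128 → 128
  → #378080
18% tone:
  R: 0 + 23.04 = 23.04 → 23
  G: 128 + 0 = 128 → 128
  B: 128 + 0.18×(128−128) = 128 + 0 = 128 → 128
  → #178080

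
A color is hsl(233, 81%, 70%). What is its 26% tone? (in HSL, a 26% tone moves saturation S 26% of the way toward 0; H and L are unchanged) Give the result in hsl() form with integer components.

hsl(233, 60%, 70%)

S moves 26% from 81 toward 0: 81 − 21.06 = 59.94 → 60.
H and L are unchanged.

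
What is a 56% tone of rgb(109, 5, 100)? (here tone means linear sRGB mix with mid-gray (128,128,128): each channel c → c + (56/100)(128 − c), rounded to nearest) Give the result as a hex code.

Lerp each channel 56% toward 128:
  R: 109 + 0.56×(128−109) = 109 + 10.64 = 119.64 → 120
  G: 5 + 0.56×(128−5) = 5 + 68.88 = 73.88 → 74
  B: 100 + 0.56×(128−100) = 100 + 15.68 = 115.68 → 116
rgb(120, 74, 116) = #784A74.

#784A74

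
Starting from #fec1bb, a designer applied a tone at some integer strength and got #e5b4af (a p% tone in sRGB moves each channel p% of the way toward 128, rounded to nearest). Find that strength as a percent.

20%

#fec1bb is rgb(254, 193, 187); #e5b4af is rgb(229, 180, 175).
On the R channel (widest range): 229 ≈ 254 + (p/100)(128 − 254), so p ≈ 100×(229 − 254)/(128 − 254) = -2500/-126 = 19.84.
p = 20 reproduces all three channels after rounding.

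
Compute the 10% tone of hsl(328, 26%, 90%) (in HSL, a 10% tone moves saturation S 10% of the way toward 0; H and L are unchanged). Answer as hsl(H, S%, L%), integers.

S moves 10% from 26 toward 0: 26 − 2.6 = 23.4 → 23.
H and L are unchanged.

hsl(328, 23%, 90%)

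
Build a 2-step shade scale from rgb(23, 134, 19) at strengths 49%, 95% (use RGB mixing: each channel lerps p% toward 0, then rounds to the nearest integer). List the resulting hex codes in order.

#0c440a, #010701

49%: (23 − 11.27 = 11.73→12, 134 − 65.66 = 68.34→68, 19 − 9.31 = 9.69→10) → #0c440a
95%: (23 − 21.85 = 1.15→1, 134 − 127.3 = 6.7→7, 19 − 18.05 = 0.95→1) → #010701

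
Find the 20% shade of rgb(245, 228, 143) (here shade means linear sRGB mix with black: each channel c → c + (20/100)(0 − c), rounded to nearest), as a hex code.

#C4B672

A 20% shade moves each channel 20% toward 0:
  R: 245 + 0.2×(0−245) = 245 − 49 = 196 → 196
  G: 228 − 45.6 = 182.4 → 182
  B: 143 − 28.6 = 114.4 → 114
rgb(196, 182, 114) = #C4B672.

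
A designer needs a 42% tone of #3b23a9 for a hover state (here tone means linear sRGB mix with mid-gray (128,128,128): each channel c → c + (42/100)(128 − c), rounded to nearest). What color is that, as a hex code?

#584a98

#3b23a9 is rgb(59, 35, 169).
A 42% tone moves each channel 42% toward 128:
  R: 59 + 0.42×(128−59) = 59 + 28.98 = 87.98 → 88
  G: 35 + 0.42×(128−35) = 35 + 39.06 = 74.06 → 74
  B: 169 − 17.22 = 151.78 → 152
rgb(88, 74, 152) = #584a98.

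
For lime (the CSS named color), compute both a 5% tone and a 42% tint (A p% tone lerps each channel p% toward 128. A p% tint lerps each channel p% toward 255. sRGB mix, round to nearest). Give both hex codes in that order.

#06f906, #6bff6b

CSS lime is rgb(0, 255, 0).
5% tone:
  R: 0 + 0.05×(128−0) = 0 + 6.4 = 6.4 → 6
  G: 255 + 0.05×(128−255) = 255 − 6.35 = 248.65 → 249
  B: 0 + 0.05×(128−0) = 0 + 6.4 = 6.4 → 6
  → #06f906
42% tint:
  R: 0 + 0.42×(255−0) = 0 + 107.1 = 107.1 → 107
  G: 255 + 0.42×(255−255) = 255 + 0 = 255 → 255
  B: 0 + 0.42×(255−0) = 0 + 107.1 = 107.1 → 107
  → #6bff6b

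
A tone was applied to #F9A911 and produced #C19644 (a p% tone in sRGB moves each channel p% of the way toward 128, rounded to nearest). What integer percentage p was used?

46%

#F9A911 is rgb(249, 169, 17); #C19644 is rgb(193, 150, 68).
On the R channel (widest range): 193 ≈ 249 + (p/100)(128 − 249), so p ≈ 100×(193 − 249)/(128 − 249) = -5600/-121 = 46.28.
p = 46 reproduces all three channels after rounding.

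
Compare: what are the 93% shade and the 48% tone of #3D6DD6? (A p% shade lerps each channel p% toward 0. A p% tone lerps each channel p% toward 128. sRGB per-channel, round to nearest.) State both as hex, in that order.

#04080F, #5D76AD

#3D6DD6 is rgb(61, 109, 214).
93% shade:
  R: 61 − 56.73 = 4.27 → 4
  G: 109 + 0.93×(0−109) = 109 − 101.37 = 7.63 → 8
  B: 214 − 199.02 = 14.98 → 15
  → #04080F
48% tone:
  R: 61 + 0.48×(128−61) = 61 + 32.16 = 93.16 → 93
  G: 109 + 9.12 = 118.12 → 118
  B: 214 − 41.28 = 172.72 → 173
  → #5D76AD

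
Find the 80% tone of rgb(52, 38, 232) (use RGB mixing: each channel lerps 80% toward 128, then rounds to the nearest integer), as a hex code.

Lerp each channel 80% toward 128:
  R: 52 + 60.8 = 112.8 → 113
  G: 38 + 0.8×(128−38) = 38 + 72 = 110 → 110
  B: 232 + 0.8×(128−232) = 232 − 83.2 = 148.8 → 149
rgb(113, 110, 149) = #716E95.

#716E95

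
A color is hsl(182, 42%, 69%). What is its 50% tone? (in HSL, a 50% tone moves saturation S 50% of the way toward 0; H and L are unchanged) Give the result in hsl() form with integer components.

S moves 50% from 42 toward 0: 42 − 21 = 21 → 21.
H and L are unchanged.

hsl(182, 21%, 69%)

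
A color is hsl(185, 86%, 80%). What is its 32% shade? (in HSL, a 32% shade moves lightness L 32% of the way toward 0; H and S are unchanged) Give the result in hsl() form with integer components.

L moves 32% from 80 toward 0: 80 − 25.6 = 54.4 → 54.
H and S are unchanged.

hsl(185, 86%, 54%)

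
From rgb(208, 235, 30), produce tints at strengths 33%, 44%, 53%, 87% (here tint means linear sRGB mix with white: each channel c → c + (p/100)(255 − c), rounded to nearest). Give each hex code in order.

#e0f268, #e5f481, #e9f695, #f9fce2

33%: (208 + 15.51 = 223.51→224, 235 + 6.6 = 241.6→242, 30 + 74.25 = 104.25→104) → #e0f268
44%: (208 + 20.68 = 228.68→229, 235 + 8.8 = 243.8→244, 30 + 99 = 129→129) → #e5f481
53%: (208 + 24.91 = 232.91→233, 235 + 10.6 = 245.6→246, 30 + 119.25 = 149.25→149) → #e9f695
87%: (208 + 40.89 = 248.89→249, 235 + 17.4 = 252.4→252, 30 + 195.75 = 225.75→226) → #f9fce2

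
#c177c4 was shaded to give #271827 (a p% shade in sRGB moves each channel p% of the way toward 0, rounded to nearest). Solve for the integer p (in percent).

#c177c4 is rgb(193, 119, 196); #271827 is rgb(39, 24, 39).
On the B channel (widest range): 39 ≈ 196 + (p/100)(0 − 196), so p ≈ 100×(39 − 196)/(0 − 196) = -15700/-196 = 80.10.
p = 80 reproduces all three channels after rounding.

80%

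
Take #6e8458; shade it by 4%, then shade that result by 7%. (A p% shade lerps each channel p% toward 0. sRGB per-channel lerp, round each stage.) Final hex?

#6e8458 is rgb(110, 132, 88).
Per channel, c → c + 0.04(0 − c):
  R: 110 − 4.4 = 105.6 → 106
  G: 132 − 5.28 = 126.72 → 127
  B: 88 + 0.04×(0−88) = 88 − 3.52 = 84.48 → 84
After the shade: rgb(106, 127, 84) = #6a7f54.
A 7% shade moves each channel 7% toward 0:
  R: 106 + 0.07×(0−106) = 106 − 7.42 = 98.58 → 99
  G: 127 + 0.07×(0−127) = 127 − 8.89 = 118.11 → 118
  B: 84 − 5.88 = 78.12 → 78
rgb(99, 118, 78) = #63764e.

#63764e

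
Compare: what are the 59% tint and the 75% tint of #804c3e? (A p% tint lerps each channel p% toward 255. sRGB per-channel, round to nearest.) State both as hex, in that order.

#804c3e is rgb(128, 76, 62).
59% tint:
  R: 128 + 0.59×(255−128) = 128 + 74.93 = 202.93 → 203
  G: 76 + 105.61 = 181.61 → 182
  B: 62 + 113.87 = 175.87 → 176
  → #cbb6b0
75% tint:
  R: 128 + 0.75×(255−128) = 128 + 95.25 = 223.25 → 223
  G: 76 + 0.75×(255−76) = 76 + 134.25 = 210.25 → 210
  B: 62 + 0.75×(255−62) = 62 + 144.75 = 206.75 → 207
  → #dfd2cf

#cbb6b0, #dfd2cf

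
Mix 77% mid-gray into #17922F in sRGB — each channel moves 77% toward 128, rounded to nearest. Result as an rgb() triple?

#17922F is rgb(23, 146, 47).
A 77% tone moves each channel 77% toward 128:
  R: 23 + 0.77×(128−23) = 23 + 80.85 = 103.85 → 104
  G: 146 − 13.86 = 132.14 → 132
  B: 47 + 0.77×(128−47) = 47 + 62.37 = 109.37 → 109

rgb(104, 132, 109)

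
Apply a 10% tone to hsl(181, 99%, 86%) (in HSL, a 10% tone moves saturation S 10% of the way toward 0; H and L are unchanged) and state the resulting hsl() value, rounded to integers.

hsl(181, 89%, 86%)

S moves 10% from 99 toward 0: 99 − 9.9 = 89.1 → 89.
H and L are unchanged.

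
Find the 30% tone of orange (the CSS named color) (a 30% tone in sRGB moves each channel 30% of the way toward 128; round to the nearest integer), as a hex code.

CSS orange is rgb(255, 165, 0).
A 30% tone moves each channel 30% toward 128:
  R: 255 + 0.3×(128−255) = 255 − 38.1 = 216.9 → 217
  G: 165 − 11.1 = 153.9 → 154
  B: 0 + 0.3×(128−0) = 0 + 38.4 = 38.4 → 38
rgb(217, 154, 38) = #d99a26.

#d99a26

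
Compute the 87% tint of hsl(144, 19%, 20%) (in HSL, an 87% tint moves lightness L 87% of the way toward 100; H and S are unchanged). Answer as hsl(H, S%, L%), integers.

L moves 87% from 20 toward 100: 20 + 69.6 = 89.6 → 90.
H and S are unchanged.

hsl(144, 19%, 90%)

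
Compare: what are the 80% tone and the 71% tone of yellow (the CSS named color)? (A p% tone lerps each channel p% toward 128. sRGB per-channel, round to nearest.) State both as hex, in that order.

CSS yellow is rgb(255, 255, 0).
80% tone:
  R: 255 + 0.8×(128−255) = 255 − 101.6 = 153.4 → 153
  G: 255 + 0.8×(128−255) = 255 − 101.6 = 153.4 → 153
  B: 0 + 0.8×(128−0) = 0 + 102.4 = 102.4 → 102
  → #999966
71% tone:
  R: 255 − 90.17 = 164.83 → 165
  G: 255 − 90.17 = 164.83 → 165
  B: 0 + 0.71×(128−0) = 0 + 90.88 = 90.88 → 91
  → #a5a55b

#999966, #a5a55b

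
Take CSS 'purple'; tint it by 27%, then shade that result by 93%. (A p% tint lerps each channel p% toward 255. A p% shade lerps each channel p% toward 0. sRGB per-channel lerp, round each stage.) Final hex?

CSS purple is rgb(128, 0, 128).
A 27% tint moves each channel 27% toward 255:
  R: 128 + 34.29 = 162.29 → 162
  G: 0 + 0.27×(255−0) = 0 + 68.85 = 68.85 → 69
  B: 128 + 34.29 = 162.29 → 162
After the tint: rgb(162, 69, 162) = #a245a2.
A 93% shade moves each channel 93% toward 0:
  R: 162 + 0.93×(0−162) = 162 − 150.66 = 11.34 → 11
  G: 69 − 64.17 = 4.83 → 5
  B: 162 − 150.66 = 11.34 → 11
rgb(11, 5, 11) = #0b050b.

#0b050b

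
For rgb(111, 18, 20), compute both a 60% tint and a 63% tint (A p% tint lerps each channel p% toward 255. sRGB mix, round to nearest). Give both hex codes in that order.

60% tint:
  R: 111 + 86.4 = 197.4 → 197
  G: 18 + 0.6×(255−18) = 18 + 142.2 = 160.2 → 160
  B: 20 + 141 = 161 → 161
  → #C5A0A1
63% tint:
  R: 111 + 0.63×(255−111) = 111 + 90.72 = 201.72 → 202
  G: 18 + 0.63×(255−18) = 18 + 149.31 = 167.31 → 167
  B: 20 + 0.63×(255−20) = 20 + 148.05 = 168.05 → 168
  → #CAA7A8

#C5A0A1, #CAA7A8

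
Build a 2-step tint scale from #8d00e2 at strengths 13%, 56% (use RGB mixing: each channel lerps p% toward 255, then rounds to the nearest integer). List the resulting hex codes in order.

#8d00e2 is rgb(141, 0, 226).
13%: (141 + 14.82 = 155.82→156, 0 + 33.15 = 33.15→33, 226 + 3.77 = 229.77→230) → #9c21e6
56%: (141 + 63.84 = 204.84→205, 0 + 142.8 = 142.8→143, 226 + 16.24 = 242.24→242) → #cd8ff2

#9c21e6, #cd8ff2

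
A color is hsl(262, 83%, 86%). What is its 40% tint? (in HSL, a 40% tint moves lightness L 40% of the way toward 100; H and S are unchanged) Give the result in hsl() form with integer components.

L moves 40% from 86 toward 100: 86 + 5.6 = 91.6 → 92.
H and S are unchanged.

hsl(262, 83%, 92%)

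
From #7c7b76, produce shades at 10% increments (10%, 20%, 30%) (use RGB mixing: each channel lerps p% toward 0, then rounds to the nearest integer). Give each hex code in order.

#706f6a, #63625e, #575653

#7c7b76 is rgb(124, 123, 118).
10%: (124 − 12.4 = 111.6→112, 123 − 12.3 = 110.7→111, 118 − 11.8 = 106.2→106) → #706f6a
20%: (124 − 24.8 = 99.2→99, 123 − 24.6 = 98.4→98, 118 − 23.6 = 94.4→94) → #63625e
30%: (124 − 37.2 = 86.8→87, 123 − 36.9 = 86.1→86, 118 − 35.4 = 82.6→83) → #575653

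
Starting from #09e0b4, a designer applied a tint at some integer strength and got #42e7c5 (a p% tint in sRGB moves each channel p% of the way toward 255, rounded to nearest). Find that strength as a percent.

23%

#09e0b4 is rgb(9, 224, 180); #42e7c5 is rgb(66, 231, 197).
On the R channel (widest range): 66 ≈ 9 + (p/100)(255 − 9), so p ≈ 100×(66 − 9)/(255 − 9) = 5700/246 = 23.17.
p = 23 reproduces all three channels after rounding.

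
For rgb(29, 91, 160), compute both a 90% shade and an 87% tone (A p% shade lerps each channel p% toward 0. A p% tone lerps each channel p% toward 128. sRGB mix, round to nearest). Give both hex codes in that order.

#030910, #737B84

90% shade:
  R: 29 + 0.9×(0−29) = 29 − 26.1 = 2.9 → 3
  G: 91 + 0.9×(0−91) = 91 − 81.9 = 9.1 → 9
  B: 160 − 144 = 16 → 16
  → #030910
87% tone:
  R: 29 + 0.87×(128−29) = 29 + 86.13 = 115.13 → 115
  G: 91 + 0.87×(128−91) = 91 + 32.19 = 123.19 → 123
  B: 160 − 27.84 = 132.16 → 132
  → #737B84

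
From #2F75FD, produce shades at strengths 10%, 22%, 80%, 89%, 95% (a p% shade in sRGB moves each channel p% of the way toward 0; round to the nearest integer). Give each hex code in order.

#2F75FD is rgb(47, 117, 253).
10%: (47 − 4.7 = 42.3→42, 117 − 11.7 = 105.3→105, 253 − 25.3 = 227.7→228) → #2A69E4
22%: (47 − 10.34 = 36.66→37, 117 − 25.74 = 91.26→91, 253 − 55.66 = 197.34→197) → #255BC5
80%: (47 − 37.6 = 9.4→9, 117 − 93.6 = 23.4→23, 253 − 202.4 = 50.6→51) → #091733
89%: (47 − 41.83 = 5.17→5, 117 − 104.13 = 12.87→13, 253 − 225.17 = 27.83→28) → #050D1C
95%: (47 − 44.65 = 2.35→2, 117 − 111.15 = 5.85→6, 253 − 240.35 = 12.65→13) → #02060D

#2A69E4, #255BC5, #091733, #050D1C, #02060D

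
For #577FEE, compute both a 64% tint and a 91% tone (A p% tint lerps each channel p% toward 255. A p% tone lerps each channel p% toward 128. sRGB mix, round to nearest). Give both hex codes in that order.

#577FEE is rgb(87, 127, 238).
64% tint:
  R: 87 + 107.52 = 194.52 → 195
  G: 127 + 0.64×(255−127) = 127 + 81.92 = 208.92 → 209
  B: 238 + 10.88 = 248.88 → 249
  → #C3D1F9
91% tone:
  R: 87 + 0.91×(128−87) = 87 + 37.31 = 124.31 → 124
  G: 127 + 0.91×(128−127) = 127 + 0.91 = 127.91 → 128
  B: 238 + 0.91×(128−238) = 238 − 100.1 = 137.9 → 138
  → #7C808A

#C3D1F9, #7C808A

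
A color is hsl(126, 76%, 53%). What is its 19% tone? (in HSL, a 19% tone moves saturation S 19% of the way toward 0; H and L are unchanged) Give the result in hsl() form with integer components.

hsl(126, 62%, 53%)

S moves 19% from 76 toward 0: 76 − 14.44 = 61.56 → 62.
H and L are unchanged.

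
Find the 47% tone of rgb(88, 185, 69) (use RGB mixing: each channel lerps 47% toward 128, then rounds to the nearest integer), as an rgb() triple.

Per channel, c → c + 0.47(128 − c):
  R: 88 + 18.8 = 106.8 → 107
  G: 185 + 0.47×(128−185) = 185 − 26.79 = 158.21 → 158
  B: 69 + 0.47×(128−69) = 69 + 27.73 = 96.73 → 97

rgb(107, 158, 97)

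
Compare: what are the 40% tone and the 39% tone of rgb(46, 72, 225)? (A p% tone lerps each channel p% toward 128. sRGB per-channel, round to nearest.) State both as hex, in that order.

#4f5eba, #4e5ebb

40% tone:
  R: 46 + 0.4×(128−46) = 46 + 32.8 = 78.8 → 79
  G: 72 + 0.4×(128−72) = 72 + 22.4 = 94.4 → 94
  B: 225 − 38.8 = 186.2 → 186
  → #4f5eba
39% tone:
  R: 46 + 0.39×(128−46) = 46 + 31.98 = 77.98 → 78
  G: 72 + 21.84 = 93.84 → 94
  B: 225 + 0.39×(128−225) = 225 − 37.83 = 187.17 → 187
  → #4e5ebb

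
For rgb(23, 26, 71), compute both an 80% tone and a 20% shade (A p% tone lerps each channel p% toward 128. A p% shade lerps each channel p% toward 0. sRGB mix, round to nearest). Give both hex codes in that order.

#6B6C75, #121539

80% tone:
  R: 23 + 84 = 107 → 107
  G: 26 + 0.8×(128−26) = 26 + 81.6 = 107.6 → 108
  B: 71 + 45.6 = 116.6 → 117
  → #6B6C75
20% shade:
  R: 23 + 0.2×(0−23) = 23 − 4.6 = 18.4 → 18
  G: 26 + 0.2×(0−26) = 26 − 5.2 = 20.8 → 21
  B: 71 + 0.2×(0−71) = 71 − 14.2 = 56.8 → 57
  → #121539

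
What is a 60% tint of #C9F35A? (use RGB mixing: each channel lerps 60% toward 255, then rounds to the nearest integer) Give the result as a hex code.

#C9F35A is rgb(201, 243, 90).
A 60% tint moves each channel 60% toward 255:
  R: 201 + 0.6×(255−201) = 201 + 32.4 = 233.4 → 233
  G: 243 + 7.2 = 250.2 → 250
  B: 90 + 0.6×(255−90) = 90 + 99 = 189 → 189
rgb(233, 250, 189) = #E9FABD.

#E9FABD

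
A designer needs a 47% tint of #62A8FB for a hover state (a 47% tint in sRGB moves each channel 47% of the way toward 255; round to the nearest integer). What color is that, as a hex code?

#ACD1FD

#62A8FB is rgb(98, 168, 251).
A 47% tint moves each channel 47% toward 255:
  R: 98 + 73.79 = 171.79 → 172
  G: 168 + 40.89 = 208.89 → 209
  B: 251 + 0.47×(255−251) = 251 + 1.88 = 252.88 → 253
rgb(172, 209, 253) = #ACD1FD.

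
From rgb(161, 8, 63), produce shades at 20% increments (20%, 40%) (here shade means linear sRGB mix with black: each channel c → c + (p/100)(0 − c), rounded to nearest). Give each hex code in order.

#810632, #610526

20%: (161 − 32.2 = 128.8→129, 8 − 1.6 = 6.4→6, 63 − 12.6 = 50.4→50) → #810632
40%: (161 − 64.4 = 96.6→97, 8 − 3.2 = 4.8→5, 63 − 25.2 = 37.8→38) → #610526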